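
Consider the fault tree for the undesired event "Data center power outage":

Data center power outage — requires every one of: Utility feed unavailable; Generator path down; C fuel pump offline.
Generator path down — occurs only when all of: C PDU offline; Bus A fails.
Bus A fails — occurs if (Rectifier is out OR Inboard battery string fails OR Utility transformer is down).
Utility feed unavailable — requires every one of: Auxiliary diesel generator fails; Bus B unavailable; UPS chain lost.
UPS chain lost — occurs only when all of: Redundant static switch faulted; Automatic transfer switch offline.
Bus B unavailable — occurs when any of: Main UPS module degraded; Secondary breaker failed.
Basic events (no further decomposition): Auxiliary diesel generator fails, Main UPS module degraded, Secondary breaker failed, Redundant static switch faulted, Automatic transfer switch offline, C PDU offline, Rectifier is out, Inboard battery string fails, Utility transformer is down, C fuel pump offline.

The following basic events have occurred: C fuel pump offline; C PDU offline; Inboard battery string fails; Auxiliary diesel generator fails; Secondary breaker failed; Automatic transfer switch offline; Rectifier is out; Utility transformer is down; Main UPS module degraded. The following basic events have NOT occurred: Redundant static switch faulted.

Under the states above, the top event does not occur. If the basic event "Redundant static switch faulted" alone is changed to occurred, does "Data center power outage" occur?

Counterfactual: set "Redundant static switch faulted" to occurred.
Bus B unavailable [OR]: Main UPS module degraded=occurs, Secondary breaker failed=occurs → at least one input occurs → occurs.
UPS chain lost [AND]: Redundant static switch faulted=occurs, Automatic transfer switch offline=occurs → all inputs occur → occurs.
Utility feed unavailable [AND]: Auxiliary diesel generator fails=occurs, Bus B unavailable=occurs, UPS chain lost=occurs → all inputs occur → occurs.
Bus A fails [OR]: Rectifier is out=occurs, Inboard battery string fails=occurs, Utility transformer is down=occurs → at least one input occurs → occurs.
Generator path down [AND]: C PDU offline=occurs, Bus A fails=occurs → all inputs occur → occurs.
Data center power outage [AND]: Utility feed unavailable=occurs, Generator path down=occurs, C fuel pump offline=occurs → all inputs occur → occurs.

Yes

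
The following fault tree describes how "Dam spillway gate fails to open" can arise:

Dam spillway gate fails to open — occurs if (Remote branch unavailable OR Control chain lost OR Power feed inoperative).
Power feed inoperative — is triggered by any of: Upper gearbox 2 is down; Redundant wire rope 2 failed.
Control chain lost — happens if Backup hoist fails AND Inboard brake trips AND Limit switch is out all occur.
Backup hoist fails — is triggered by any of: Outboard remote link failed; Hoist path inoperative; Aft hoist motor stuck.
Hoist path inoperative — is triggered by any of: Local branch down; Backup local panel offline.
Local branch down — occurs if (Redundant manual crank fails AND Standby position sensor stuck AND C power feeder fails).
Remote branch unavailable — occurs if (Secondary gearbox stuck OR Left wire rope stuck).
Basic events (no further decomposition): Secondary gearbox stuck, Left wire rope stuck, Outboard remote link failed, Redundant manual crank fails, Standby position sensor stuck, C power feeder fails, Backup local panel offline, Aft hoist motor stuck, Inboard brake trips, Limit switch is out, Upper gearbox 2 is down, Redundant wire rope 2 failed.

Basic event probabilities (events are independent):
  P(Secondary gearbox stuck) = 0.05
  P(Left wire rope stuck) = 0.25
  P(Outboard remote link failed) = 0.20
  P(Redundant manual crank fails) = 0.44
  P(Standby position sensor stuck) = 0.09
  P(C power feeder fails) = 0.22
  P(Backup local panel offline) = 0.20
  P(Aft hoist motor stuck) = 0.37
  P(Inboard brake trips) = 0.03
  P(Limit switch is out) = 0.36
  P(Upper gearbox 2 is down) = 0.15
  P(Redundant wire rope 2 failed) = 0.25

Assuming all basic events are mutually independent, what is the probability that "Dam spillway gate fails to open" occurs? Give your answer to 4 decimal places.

P(Remote branch unavailable) [OR] = 1 − (1−0.05) × (1−0.25) = 0.287500
P(Local branch down) [AND] = 0.44 × 0.09 × 0.22 = 0.008712
P(Hoist path inoperative) [OR] = 1 − (1−0.008712) × (1−0.20) = 0.206970
P(Backup hoist fails) [OR] = 1 − (1−0.20) × (1−0.206970) × (1−0.37) = 0.600313
P(Control chain lost) [AND] = 0.600313 × 0.03 × 0.36 = 0.006483
P(Power feed inoperative) [OR] = 1 − (1−0.15) × (1−0.25) = 0.362500
P(Dam spillway gate fails to open) [OR] = 1 − (1−0.287500) × (1−0.006483) × (1−0.362500) = 0.548726
Rounded to 4 decimal places: P(Dam spillway gate fails to open) ≈ 0.5487.

0.5487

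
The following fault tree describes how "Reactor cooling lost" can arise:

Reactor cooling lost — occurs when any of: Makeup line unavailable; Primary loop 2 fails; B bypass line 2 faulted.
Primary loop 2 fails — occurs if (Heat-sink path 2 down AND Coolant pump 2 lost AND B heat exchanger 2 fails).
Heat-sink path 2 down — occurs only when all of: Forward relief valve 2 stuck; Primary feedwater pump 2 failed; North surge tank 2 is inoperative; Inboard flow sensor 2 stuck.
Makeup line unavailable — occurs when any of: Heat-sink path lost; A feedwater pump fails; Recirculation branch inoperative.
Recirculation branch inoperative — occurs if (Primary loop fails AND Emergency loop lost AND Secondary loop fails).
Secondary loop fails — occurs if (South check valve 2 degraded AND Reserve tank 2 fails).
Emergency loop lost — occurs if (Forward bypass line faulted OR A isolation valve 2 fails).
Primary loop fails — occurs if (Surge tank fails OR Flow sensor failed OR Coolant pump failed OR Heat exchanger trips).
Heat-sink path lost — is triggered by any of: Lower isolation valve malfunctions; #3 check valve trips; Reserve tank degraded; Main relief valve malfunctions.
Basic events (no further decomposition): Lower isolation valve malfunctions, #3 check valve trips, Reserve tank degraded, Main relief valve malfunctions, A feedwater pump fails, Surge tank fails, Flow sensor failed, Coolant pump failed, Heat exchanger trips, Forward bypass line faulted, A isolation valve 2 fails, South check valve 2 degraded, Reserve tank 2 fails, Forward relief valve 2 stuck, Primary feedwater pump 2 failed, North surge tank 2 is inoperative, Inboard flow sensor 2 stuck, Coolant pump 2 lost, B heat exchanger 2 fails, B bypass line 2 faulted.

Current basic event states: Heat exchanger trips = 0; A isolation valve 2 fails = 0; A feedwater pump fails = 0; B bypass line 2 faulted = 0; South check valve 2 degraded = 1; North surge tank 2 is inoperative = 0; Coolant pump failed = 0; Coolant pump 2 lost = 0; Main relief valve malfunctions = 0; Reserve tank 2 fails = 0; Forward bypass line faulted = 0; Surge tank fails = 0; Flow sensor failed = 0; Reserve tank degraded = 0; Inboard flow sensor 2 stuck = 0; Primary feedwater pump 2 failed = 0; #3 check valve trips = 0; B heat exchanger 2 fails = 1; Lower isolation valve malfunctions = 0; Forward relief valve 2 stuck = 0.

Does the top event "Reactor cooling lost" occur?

No

Heat-sink path lost [OR]: Lower isolation valve malfunctions=not, #3 check valve trips=not, Reserve tank degraded=not, Main relief valve malfunctions=not → no input occurs → does not occur.
Primary loop fails [OR]: Surge tank fails=not, Flow sensor failed=not, Coolant pump failed=not, Heat exchanger trips=not → no input occurs → does not occur.
Emergency loop lost [OR]: Forward bypass line faulted=not, A isolation valve 2 fails=not → no input occurs → does not occur.
Secondary loop fails [AND]: South check valve 2 degraded=occurs, Reserve tank 2 fails=not → not all inputs occur → does not occur.
Recirculation branch inoperative [AND]: Primary loop fails=not, Emergency loop lost=not, Secondary loop fails=not → not all inputs occur → does not occur.
Makeup line unavailable [OR]: Heat-sink path lost=not, A feedwater pump fails=not, Recirculation branch inoperative=not → no input occurs → does not occur.
Heat-sink path 2 down [AND]: Forward relief valve 2 stuck=not, Primary feedwater pump 2 failed=not, North surge tank 2 is inoperative=not, Inboard flow sensor 2 stuck=not → not all inputs occur → does not occur.
Primary loop 2 fails [AND]: Heat-sink path 2 down=not, Coolant pump 2 lost=not, B heat exchanger 2 fails=occurs → not all inputs occur → does not occur.
Reactor cooling lost [OR]: Makeup line unavailable=not, Primary loop 2 fails=not, B bypass line 2 faulted=not → no input occurs → does not occur.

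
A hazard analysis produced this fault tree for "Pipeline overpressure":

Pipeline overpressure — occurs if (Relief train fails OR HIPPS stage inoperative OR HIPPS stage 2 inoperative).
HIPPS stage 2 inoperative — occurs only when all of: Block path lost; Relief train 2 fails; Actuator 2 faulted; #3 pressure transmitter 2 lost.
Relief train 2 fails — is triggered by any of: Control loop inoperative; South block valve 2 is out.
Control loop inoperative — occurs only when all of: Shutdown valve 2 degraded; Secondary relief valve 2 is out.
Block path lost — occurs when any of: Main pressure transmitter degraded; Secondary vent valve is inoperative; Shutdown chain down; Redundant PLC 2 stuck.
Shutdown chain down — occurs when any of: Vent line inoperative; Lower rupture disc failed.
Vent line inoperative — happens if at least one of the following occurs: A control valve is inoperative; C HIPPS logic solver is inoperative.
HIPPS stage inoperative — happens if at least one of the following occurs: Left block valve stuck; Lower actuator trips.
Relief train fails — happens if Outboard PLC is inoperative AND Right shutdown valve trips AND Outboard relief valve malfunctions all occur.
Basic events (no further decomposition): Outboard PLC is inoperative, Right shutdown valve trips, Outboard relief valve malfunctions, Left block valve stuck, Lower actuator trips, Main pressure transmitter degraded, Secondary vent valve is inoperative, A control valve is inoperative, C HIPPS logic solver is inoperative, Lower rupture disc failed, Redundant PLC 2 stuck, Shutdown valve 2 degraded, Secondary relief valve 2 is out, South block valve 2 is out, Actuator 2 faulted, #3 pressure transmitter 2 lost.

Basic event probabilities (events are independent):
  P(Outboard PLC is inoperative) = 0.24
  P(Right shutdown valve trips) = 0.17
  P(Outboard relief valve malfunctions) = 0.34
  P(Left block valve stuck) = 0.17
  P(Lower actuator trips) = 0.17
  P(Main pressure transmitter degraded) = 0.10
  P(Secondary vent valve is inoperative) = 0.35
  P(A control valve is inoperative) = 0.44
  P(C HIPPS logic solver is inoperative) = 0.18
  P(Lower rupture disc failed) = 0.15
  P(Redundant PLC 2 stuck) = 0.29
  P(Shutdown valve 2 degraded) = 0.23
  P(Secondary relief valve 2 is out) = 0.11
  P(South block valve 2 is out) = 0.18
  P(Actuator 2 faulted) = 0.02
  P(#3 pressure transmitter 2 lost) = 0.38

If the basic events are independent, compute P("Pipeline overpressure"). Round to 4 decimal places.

P(Relief train fails) [AND] = 0.24 × 0.17 × 0.34 = 0.013872
P(HIPPS stage inoperative) [OR] = 1 − (1−0.17) × (1−0.17) = 0.311100
P(Vent line inoperative) [OR] = 1 − (1−0.44) × (1−0.18) = 0.540800
P(Shutdown chain down) [OR] = 1 − (1−0.540800) × (1−0.15) = 0.609680
P(Block path lost) [OR] = 1 − (1−0.10) × (1−0.35) × (1−0.609680) × (1−0.29) = 0.837881
P(Control loop inoperative) [AND] = 0.23 × 0.11 = 0.025300
P(Relief train 2 fails) [OR] = 1 − (1−0.025300) × (1−0.18) = 0.200746
P(HIPPS stage 2 inoperative) [AND] = 0.837881 × 0.200746 × 0.02 × 0.38 = 0.001278
P(Pipeline overpressure) [OR] = 1 − (1−0.013872) × (1−0.311100) × (1−0.001278) = 0.321525
Rounded to 4 decimal places: P(Pipeline overpressure) ≈ 0.3215.

0.3215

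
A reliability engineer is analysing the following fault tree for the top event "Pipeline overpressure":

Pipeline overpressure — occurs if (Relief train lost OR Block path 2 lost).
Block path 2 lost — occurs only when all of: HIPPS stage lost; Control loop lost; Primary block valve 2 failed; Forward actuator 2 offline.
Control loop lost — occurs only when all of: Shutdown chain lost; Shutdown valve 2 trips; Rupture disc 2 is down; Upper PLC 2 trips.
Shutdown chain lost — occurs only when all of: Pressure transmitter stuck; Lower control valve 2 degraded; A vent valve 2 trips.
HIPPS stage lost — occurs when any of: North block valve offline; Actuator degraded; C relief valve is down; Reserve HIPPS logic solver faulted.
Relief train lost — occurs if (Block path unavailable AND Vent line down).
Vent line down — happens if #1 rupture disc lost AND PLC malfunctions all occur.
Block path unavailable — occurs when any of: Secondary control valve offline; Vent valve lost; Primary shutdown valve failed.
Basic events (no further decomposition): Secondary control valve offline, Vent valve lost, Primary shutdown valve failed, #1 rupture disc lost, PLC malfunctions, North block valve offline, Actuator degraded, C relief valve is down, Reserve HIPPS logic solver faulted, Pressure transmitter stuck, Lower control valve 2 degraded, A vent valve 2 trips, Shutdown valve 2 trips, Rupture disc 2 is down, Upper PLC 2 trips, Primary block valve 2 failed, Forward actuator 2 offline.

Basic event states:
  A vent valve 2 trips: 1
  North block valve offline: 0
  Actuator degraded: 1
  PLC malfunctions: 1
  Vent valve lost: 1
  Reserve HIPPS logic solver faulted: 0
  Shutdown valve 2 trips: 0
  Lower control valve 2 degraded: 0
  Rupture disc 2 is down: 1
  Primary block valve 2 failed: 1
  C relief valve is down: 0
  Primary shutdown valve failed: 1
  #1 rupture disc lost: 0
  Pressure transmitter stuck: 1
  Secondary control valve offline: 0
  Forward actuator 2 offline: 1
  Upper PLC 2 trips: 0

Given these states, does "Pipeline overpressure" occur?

Block path unavailable [OR]: Secondary control valve offline=not, Vent valve lost=occurs, Primary shutdown valve failed=occurs → at least one input occurs → occurs.
Vent line down [AND]: #1 rupture disc lost=not, PLC malfunctions=occurs → not all inputs occur → does not occur.
Relief train lost [AND]: Block path unavailable=occurs, Vent line down=not → not all inputs occur → does not occur.
HIPPS stage lost [OR]: North block valve offline=not, Actuator degraded=occurs, C relief valve is down=not, Reserve HIPPS logic solver faulted=not → at least one input occurs → occurs.
Shutdown chain lost [AND]: Pressure transmitter stuck=occurs, Lower control valve 2 degraded=not, A vent valve 2 trips=occurs → not all inputs occur → does not occur.
Control loop lost [AND]: Shutdown chain lost=not, Shutdown valve 2 trips=not, Rupture disc 2 is down=occurs, Upper PLC 2 trips=not → not all inputs occur → does not occur.
Block path 2 lost [AND]: HIPPS stage lost=occurs, Control loop lost=not, Primary block valve 2 failed=occurs, Forward actuator 2 offline=occurs → not all inputs occur → does not occur.
Pipeline overpressure [OR]: Relief train lost=not, Block path 2 lost=not → no input occurs → does not occur.

No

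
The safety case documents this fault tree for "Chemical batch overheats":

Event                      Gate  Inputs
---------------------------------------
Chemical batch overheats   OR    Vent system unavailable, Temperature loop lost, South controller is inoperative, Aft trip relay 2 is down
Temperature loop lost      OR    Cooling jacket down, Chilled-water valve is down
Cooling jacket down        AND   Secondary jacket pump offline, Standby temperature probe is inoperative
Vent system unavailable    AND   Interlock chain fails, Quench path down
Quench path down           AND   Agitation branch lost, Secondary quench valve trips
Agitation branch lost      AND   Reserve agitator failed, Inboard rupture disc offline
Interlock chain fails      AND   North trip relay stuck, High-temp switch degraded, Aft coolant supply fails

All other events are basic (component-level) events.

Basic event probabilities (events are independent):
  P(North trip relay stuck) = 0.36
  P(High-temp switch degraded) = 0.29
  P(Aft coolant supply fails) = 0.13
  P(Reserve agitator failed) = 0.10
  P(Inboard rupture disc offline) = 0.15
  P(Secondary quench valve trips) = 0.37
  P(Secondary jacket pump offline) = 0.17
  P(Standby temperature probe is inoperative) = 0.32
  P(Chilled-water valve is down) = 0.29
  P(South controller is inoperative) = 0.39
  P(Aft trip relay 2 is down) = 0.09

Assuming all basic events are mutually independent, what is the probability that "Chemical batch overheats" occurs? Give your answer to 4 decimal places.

0.6273

P(Interlock chain fails) [AND] = 0.36 × 0.29 × 0.13 = 0.013572
P(Agitation branch lost) [AND] = 0.10 × 0.15 = 0.015000
P(Quench path down) [AND] = 0.015000 × 0.37 = 0.005550
P(Vent system unavailable) [AND] = 0.013572 × 0.005550 = 0.000075
P(Cooling jacket down) [AND] = 0.17 × 0.32 = 0.054400
P(Temperature loop lost) [OR] = 1 − (1−0.054400) × (1−0.29) = 0.328624
P(Chemical batch overheats) [OR] = 1 − (1−0.000075) × (1−0.328624) × (1−0.39) × (1−0.09) = 0.627347
Rounded to 4 decimal places: P(Chemical batch overheats) ≈ 0.6273.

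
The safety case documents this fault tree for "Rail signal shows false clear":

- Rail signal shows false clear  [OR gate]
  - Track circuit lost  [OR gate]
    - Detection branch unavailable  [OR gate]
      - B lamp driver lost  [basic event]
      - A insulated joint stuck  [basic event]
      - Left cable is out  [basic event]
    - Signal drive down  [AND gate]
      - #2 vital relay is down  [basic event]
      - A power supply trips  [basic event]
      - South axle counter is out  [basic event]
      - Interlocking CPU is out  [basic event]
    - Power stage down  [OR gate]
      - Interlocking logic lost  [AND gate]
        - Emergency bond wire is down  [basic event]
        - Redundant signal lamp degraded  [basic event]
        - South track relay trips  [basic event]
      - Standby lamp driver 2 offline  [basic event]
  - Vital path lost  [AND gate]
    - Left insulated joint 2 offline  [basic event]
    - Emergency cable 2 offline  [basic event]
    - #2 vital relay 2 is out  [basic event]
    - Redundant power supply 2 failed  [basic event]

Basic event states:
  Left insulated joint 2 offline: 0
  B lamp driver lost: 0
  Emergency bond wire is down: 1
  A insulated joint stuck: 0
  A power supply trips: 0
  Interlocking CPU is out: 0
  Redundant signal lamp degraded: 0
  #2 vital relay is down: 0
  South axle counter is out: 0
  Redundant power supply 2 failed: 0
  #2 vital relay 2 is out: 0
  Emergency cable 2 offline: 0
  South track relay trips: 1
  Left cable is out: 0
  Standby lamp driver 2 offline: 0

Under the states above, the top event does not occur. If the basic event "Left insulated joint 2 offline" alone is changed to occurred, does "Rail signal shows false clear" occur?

No

Counterfactual: set "Left insulated joint 2 offline" to occurred.
Detection branch unavailable [OR]: B lamp driver lost=not, A insulated joint stuck=not, Left cable is out=not → no input occurs → does not occur.
Signal drive down [AND]: #2 vital relay is down=not, A power supply trips=not, South axle counter is out=not, Interlocking CPU is out=not → not all inputs occur → does not occur.
Interlocking logic lost [AND]: Emergency bond wire is down=occurs, Redundant signal lamp degraded=not, South track relay trips=occurs → not all inputs occur → does not occur.
Power stage down [OR]: Interlocking logic lost=not, Standby lamp driver 2 offline=not → no input occurs → does not occur.
Track circuit lost [OR]: Detection branch unavailable=not, Signal drive down=not, Power stage down=not → no input occurs → does not occur.
Vital path lost [AND]: Left insulated joint 2 offline=occurs, Emergency cable 2 offline=not, #2 vital relay 2 is out=not, Redundant power supply 2 failed=not → not all inputs occur → does not occur.
Rail signal shows false clear [OR]: Track circuit lost=not, Vital path lost=not → no input occurs → does not occur.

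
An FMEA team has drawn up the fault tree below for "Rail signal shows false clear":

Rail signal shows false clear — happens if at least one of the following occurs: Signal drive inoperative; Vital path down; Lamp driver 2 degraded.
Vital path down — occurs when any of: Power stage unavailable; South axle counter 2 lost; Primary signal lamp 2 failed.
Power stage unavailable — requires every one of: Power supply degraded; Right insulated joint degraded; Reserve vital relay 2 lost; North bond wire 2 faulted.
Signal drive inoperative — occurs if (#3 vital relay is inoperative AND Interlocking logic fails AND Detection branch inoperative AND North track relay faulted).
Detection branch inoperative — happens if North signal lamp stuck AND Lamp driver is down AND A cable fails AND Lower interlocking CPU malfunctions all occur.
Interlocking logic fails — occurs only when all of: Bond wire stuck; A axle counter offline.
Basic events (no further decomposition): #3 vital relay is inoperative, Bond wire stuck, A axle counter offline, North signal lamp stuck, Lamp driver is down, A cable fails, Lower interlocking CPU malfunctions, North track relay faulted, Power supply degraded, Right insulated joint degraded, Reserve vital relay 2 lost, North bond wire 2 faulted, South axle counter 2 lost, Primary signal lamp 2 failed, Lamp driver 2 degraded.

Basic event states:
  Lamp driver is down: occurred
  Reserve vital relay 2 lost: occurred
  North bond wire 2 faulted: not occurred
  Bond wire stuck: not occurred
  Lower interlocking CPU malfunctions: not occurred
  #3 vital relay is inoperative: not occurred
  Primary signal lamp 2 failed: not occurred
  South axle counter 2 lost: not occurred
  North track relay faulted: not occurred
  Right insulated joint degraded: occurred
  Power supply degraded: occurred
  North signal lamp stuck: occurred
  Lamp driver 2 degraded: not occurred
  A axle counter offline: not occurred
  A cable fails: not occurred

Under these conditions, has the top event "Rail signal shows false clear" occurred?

Interlocking logic fails [AND]: Bond wire stuck=not, A axle counter offline=not → not all inputs occur → does not occur.
Detection branch inoperative [AND]: North signal lamp stuck=occurs, Lamp driver is down=occurs, A cable fails=not, Lower interlocking CPU malfunctions=not → not all inputs occur → does not occur.
Signal drive inoperative [AND]: #3 vital relay is inoperative=not, Interlocking logic fails=not, Detection branch inoperative=not, North track relay faulted=not → not all inputs occur → does not occur.
Power stage unavailable [AND]: Power supply degraded=occurs, Right insulated joint degraded=occurs, Reserve vital relay 2 lost=occurs, North bond wire 2 faulted=not → not all inputs occur → does not occur.
Vital path down [OR]: Power stage unavailable=not, South axle counter 2 lost=not, Primary signal lamp 2 failed=not → no input occurs → does not occur.
Rail signal shows false clear [OR]: Signal drive inoperative=not, Vital path down=not, Lamp driver 2 degraded=not → no input occurs → does not occur.

No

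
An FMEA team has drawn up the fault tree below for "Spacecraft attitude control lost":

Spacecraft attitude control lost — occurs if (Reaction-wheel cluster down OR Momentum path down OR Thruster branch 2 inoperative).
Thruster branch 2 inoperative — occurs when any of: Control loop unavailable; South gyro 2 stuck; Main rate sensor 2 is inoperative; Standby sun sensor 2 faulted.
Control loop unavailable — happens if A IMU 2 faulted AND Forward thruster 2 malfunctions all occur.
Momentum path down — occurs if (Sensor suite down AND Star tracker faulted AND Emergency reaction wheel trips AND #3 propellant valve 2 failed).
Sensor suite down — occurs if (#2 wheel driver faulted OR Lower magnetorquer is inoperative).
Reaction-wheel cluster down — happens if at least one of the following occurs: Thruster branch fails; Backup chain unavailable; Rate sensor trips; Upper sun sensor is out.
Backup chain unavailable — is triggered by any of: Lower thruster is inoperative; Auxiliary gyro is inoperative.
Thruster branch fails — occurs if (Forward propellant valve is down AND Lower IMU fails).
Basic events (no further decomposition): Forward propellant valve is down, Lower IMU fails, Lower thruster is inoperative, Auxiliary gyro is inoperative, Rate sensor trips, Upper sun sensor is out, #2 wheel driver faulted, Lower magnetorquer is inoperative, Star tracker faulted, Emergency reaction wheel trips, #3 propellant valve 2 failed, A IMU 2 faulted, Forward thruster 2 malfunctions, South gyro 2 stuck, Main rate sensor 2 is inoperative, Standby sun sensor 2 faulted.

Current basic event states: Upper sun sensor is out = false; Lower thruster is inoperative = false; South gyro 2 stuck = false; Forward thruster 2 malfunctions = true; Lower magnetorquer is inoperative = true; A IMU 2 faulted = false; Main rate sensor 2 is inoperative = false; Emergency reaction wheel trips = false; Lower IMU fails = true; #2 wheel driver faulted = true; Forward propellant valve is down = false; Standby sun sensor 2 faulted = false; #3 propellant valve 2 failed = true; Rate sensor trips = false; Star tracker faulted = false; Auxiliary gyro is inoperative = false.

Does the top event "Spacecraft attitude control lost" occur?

No

Thruster branch fails [AND]: Forward propellant valve is down=not, Lower IMU fails=occurs → not all inputs occur → does not occur.
Backup chain unavailable [OR]: Lower thruster is inoperative=not, Auxiliary gyro is inoperative=not → no input occurs → does not occur.
Reaction-wheel cluster down [OR]: Thruster branch fails=not, Backup chain unavailable=not, Rate sensor trips=not, Upper sun sensor is out=not → no input occurs → does not occur.
Sensor suite down [OR]: #2 wheel driver faulted=occurs, Lower magnetorquer is inoperative=occurs → at least one input occurs → occurs.
Momentum path down [AND]: Sensor suite down=occurs, Star tracker faulted=not, Emergency reaction wheel trips=not, #3 propellant valve 2 failed=occurs → not all inputs occur → does not occur.
Control loop unavailable [AND]: A IMU 2 faulted=not, Forward thruster 2 malfunctions=occurs → not all inputs occur → does not occur.
Thruster branch 2 inoperative [OR]: Control loop unavailable=not, South gyro 2 stuck=not, Main rate sensor 2 is inoperative=not, Standby sun sensor 2 faulted=not → no input occurs → does not occur.
Spacecraft attitude control lost [OR]: Reaction-wheel cluster down=not, Momentum path down=not, Thruster branch 2 inoperative=not → no input occurs → does not occur.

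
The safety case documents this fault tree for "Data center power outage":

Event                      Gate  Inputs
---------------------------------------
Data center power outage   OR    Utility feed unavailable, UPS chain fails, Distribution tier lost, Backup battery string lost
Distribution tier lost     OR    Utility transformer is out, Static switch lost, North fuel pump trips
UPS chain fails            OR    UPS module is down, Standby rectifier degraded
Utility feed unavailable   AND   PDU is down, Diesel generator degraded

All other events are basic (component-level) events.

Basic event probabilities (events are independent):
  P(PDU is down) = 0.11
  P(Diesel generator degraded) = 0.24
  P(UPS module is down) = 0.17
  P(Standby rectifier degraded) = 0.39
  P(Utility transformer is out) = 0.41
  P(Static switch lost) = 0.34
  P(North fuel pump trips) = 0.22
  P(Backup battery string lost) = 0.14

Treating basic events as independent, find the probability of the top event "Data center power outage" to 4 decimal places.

0.8712

P(Utility feed unavailable) [AND] = 0.11 × 0.24 = 0.026400
P(UPS chain fails) [OR] = 1 − (1−0.17) × (1−0.39) = 0.493700
P(Distribution tier lost) [OR] = 1 − (1−0.41) × (1−0.34) × (1−0.22) = 0.696268
P(Data center power outage) [OR] = 1 − (1−0.026400) × (1−0.493700) × (1−0.696268) × (1−0.14) = 0.871241
Rounded to 4 decimal places: P(Data center power outage) ≈ 0.8712.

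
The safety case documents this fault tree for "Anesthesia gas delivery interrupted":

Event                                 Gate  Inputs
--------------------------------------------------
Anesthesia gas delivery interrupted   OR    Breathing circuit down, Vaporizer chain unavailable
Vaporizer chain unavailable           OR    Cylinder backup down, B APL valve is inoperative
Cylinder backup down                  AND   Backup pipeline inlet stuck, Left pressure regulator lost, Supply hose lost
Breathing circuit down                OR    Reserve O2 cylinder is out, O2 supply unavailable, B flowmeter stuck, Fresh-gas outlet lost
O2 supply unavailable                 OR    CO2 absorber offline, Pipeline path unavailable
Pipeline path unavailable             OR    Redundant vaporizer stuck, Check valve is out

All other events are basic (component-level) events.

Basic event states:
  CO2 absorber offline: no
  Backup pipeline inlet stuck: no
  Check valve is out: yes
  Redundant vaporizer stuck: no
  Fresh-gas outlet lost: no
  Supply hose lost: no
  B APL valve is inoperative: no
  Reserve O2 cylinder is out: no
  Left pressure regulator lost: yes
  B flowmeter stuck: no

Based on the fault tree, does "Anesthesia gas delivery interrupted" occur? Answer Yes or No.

Pipeline path unavailable [OR]: Redundant vaporizer stuck=not, Check valve is out=occurs → at least one input occurs → occurs.
O2 supply unavailable [OR]: CO2 absorber offline=not, Pipeline path unavailable=occurs → at least one input occurs → occurs.
Breathing circuit down [OR]: Reserve O2 cylinder is out=not, O2 supply unavailable=occurs, B flowmeter stuck=not, Fresh-gas outlet lost=not → at least one input occurs → occurs.
Cylinder backup down [AND]: Backup pipeline inlet stuck=not, Left pressure regulator lost=occurs, Supply hose lost=not → not all inputs occur → does not occur.
Vaporizer chain unavailable [OR]: Cylinder backup down=not, B APL valve is inoperative=not → no input occurs → does not occur.
Anesthesia gas delivery interrupted [OR]: Breathing circuit down=occurs, Vaporizer chain unavailable=not → at least one input occurs → occurs.

Yes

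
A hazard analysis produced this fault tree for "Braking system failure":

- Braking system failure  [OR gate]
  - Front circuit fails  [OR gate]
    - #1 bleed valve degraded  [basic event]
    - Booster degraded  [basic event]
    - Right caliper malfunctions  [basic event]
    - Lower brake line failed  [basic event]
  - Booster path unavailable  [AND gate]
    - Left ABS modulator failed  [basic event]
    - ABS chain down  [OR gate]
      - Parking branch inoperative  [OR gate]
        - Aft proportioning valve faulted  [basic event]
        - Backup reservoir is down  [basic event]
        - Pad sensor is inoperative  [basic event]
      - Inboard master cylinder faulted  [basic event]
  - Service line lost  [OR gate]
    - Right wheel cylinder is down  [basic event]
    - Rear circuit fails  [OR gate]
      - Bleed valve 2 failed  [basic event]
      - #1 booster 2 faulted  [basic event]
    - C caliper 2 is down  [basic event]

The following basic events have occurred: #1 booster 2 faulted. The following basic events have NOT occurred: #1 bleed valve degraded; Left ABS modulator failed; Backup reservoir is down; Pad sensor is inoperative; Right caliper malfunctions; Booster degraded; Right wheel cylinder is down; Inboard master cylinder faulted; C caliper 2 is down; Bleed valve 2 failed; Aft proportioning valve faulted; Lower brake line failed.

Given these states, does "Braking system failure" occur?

Yes

Front circuit fails [OR]: #1 bleed valve degraded=not, Booster degraded=not, Right caliper malfunctions=not, Lower brake line failed=not → no input occurs → does not occur.
Parking branch inoperative [OR]: Aft proportioning valve faulted=not, Backup reservoir is down=not, Pad sensor is inoperative=not → no input occurs → does not occur.
ABS chain down [OR]: Parking branch inoperative=not, Inboard master cylinder faulted=not → no input occurs → does not occur.
Booster path unavailable [AND]: Left ABS modulator failed=not, ABS chain down=not → not all inputs occur → does not occur.
Rear circuit fails [OR]: Bleed valve 2 failed=not, #1 booster 2 faulted=occurs → at least one input occurs → occurs.
Service line lost [OR]: Right wheel cylinder is down=not, Rear circuit fails=occurs, C caliper 2 is down=not → at least one input occurs → occurs.
Braking system failure [OR]: Front circuit fails=not, Booster path unavailable=not, Service line lost=occurs → at least one input occurs → occurs.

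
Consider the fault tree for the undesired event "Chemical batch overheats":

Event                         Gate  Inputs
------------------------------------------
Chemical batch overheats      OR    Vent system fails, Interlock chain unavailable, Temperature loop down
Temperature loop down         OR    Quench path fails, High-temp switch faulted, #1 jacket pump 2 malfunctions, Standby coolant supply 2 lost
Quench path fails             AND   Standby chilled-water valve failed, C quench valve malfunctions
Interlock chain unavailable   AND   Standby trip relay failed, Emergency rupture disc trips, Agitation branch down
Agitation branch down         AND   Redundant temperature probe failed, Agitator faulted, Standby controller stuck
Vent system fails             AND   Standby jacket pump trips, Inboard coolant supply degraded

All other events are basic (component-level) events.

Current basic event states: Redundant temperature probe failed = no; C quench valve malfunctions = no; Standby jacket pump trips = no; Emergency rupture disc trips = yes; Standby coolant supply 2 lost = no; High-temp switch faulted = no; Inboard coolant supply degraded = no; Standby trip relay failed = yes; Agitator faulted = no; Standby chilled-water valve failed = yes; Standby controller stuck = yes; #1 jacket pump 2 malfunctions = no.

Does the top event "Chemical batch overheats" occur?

Vent system fails [AND]: Standby jacket pump trips=not, Inboard coolant supply degraded=not → not all inputs occur → does not occur.
Agitation branch down [AND]: Redundant temperature probe failed=not, Agitator faulted=not, Standby controller stuck=occurs → not all inputs occur → does not occur.
Interlock chain unavailable [AND]: Standby trip relay failed=occurs, Emergency rupture disc trips=occurs, Agitation branch down=not → not all inputs occur → does not occur.
Quench path fails [AND]: Standby chilled-water valve failed=occurs, C quench valve malfunctions=not → not all inputs occur → does not occur.
Temperature loop down [OR]: Quench path fails=not, High-temp switch faulted=not, #1 jacket pump 2 malfunctions=not, Standby coolant supply 2 lost=not → no input occurs → does not occur.
Chemical batch overheats [OR]: Vent system fails=not, Interlock chain unavailable=not, Temperature loop down=not → no input occurs → does not occur.

No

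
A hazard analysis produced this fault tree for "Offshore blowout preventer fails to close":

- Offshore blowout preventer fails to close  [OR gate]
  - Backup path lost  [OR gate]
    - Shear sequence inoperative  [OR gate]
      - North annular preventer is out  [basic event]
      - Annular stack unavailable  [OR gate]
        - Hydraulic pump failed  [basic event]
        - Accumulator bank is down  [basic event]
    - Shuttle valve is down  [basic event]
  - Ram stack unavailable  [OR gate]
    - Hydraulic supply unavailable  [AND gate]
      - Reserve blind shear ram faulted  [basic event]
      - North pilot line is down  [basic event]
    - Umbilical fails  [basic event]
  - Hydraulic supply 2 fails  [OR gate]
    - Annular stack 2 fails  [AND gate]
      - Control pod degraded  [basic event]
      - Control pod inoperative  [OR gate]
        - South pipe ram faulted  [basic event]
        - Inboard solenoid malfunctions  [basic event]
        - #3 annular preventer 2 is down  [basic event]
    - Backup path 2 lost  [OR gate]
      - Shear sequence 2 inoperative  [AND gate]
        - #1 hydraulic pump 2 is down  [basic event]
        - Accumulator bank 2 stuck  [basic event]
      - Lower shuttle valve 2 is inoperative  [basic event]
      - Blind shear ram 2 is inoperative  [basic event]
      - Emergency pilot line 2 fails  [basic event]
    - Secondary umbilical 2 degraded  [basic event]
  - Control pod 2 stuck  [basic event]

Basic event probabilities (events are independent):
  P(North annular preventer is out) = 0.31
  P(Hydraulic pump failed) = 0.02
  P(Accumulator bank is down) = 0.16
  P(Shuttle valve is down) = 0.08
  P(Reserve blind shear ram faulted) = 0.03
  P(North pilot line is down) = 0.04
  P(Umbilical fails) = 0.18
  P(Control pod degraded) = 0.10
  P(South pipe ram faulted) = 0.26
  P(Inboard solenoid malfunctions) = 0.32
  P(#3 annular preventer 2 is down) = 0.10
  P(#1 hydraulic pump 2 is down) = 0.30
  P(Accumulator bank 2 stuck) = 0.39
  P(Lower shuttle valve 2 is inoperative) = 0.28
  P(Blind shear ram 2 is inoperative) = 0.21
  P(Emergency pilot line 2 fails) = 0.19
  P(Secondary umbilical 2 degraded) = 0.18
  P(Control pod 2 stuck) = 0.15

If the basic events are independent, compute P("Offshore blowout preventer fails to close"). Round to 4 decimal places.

0.8853

P(Annular stack unavailable) [OR] = 1 − (1−0.02) × (1−0.16) = 0.176800
P(Shear sequence inoperative) [OR] = 1 − (1−0.31) × (1−0.176800) = 0.431992
P(Backup path lost) [OR] = 1 − (1−0.431992) × (1−0.08) = 0.477433
P(Hydraulic supply unavailable) [AND] = 0.03 × 0.04 = 0.001200
P(Ram stack unavailable) [OR] = 1 − (1−0.001200) × (1−0.18) = 0.180984
P(Control pod inoperative) [OR] = 1 − (1−0.26) × (1−0.32) × (1−0.10) = 0.547120
P(Annular stack 2 fails) [AND] = 0.10 × 0.547120 = 0.054712
P(Shear sequence 2 inoperative) [AND] = 0.30 × 0.39 = 0.117000
P(Backup path 2 lost) [OR] = 1 − (1−0.117000) × (1−0.28) × (1−0.21) × (1−0.19) = 0.593177
P(Hydraulic supply 2 fails) [OR] = 1 − (1−0.054712) × (1−0.593177) × (1−0.18) = 0.684657
P(Offshore blowout preventer fails to close) [OR] = 1 − (1−0.477433) × (1−0.180984) × (1−0.684657) × (1−0.15) = 0.885281
Rounded to 4 decimal places: P(Offshore blowout preventer fails to close) ≈ 0.8853.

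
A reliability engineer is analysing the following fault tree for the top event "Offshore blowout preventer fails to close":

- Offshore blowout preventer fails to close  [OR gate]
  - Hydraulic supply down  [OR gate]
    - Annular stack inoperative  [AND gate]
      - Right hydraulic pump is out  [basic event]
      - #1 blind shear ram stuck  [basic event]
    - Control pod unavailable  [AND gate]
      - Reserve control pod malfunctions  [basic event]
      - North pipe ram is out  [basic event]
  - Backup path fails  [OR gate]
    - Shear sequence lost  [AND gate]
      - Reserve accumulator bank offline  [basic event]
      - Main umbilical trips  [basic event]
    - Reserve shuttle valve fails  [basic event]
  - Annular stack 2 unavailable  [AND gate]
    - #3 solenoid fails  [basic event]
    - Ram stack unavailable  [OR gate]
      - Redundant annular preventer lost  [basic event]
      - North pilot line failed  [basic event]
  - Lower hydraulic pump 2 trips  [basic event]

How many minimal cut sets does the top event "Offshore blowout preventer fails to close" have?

Annular stack inoperative [AND]: one cut set from each child combined → 1 × 1 = 1 cut set(s).
Control pod unavailable [AND]: one cut set from each child combined → 1 × 1 = 1 cut set(s).
Hydraulic supply down [OR]: union of children's cut sets → 2 cut set(s).
Shear sequence lost [AND]: one cut set from each child combined → 1 × 1 = 1 cut set(s).
Backup path fails [OR]: union of children's cut sets → 2 cut set(s).
Ram stack unavailable [OR]: union of children's cut sets → 2 cut set(s).
Annular stack 2 unavailable [AND]: one cut set from each child combined → 1 × 2 = 2 cut set(s).
Offshore blowout preventer fails to close [OR]: union of children's cut sets → 7 cut set(s).
Minimal cut sets: {#1 blind shear ram stuck, Right hydraulic pump is out}; {North pipe ram is out, Reserve control pod malfunctions}; {Main umbilical trips, Reserve accumulator bank offline}; {Reserve shuttle valve fails}; {#3 solenoid fails, Redundant annular preventer lost}; {#3 solenoid fails, North pilot line failed}; {Lower hydraulic pump 2 trips}.

7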